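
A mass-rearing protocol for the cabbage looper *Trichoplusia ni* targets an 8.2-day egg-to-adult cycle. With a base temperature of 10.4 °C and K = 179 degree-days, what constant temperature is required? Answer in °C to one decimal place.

Required daily accumulation = 179 / 8.2 = 21.829 DD/day.
T = T_base + 21.829 = 10.4 + 21.829 = 32.229 ≈ 32.2 °C.

32.2 °C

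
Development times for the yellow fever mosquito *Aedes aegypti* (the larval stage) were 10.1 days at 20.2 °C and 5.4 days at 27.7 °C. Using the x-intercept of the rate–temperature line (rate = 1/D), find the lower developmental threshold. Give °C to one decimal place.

11.6 °C

Under the model K = D·(T − T_b), so D₁·(T₁ − T_b) = D₂·(T₂ − T_b).
10.1·(20.2 − T_b) = 5.4·(27.7 − T_b)
T_b = (10.1·20.2 − 5.4·27.7) / (10.1 − 5.4) = 54.44 / 4.7 = 11.583 °C ≈ 11.6 °C.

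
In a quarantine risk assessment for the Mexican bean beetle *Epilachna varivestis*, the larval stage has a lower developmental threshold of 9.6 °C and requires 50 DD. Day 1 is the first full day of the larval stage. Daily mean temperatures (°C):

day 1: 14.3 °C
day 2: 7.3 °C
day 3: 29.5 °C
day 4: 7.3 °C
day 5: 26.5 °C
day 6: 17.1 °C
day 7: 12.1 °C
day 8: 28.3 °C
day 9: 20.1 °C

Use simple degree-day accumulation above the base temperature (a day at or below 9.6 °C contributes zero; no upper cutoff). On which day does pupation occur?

Daily DD above 9.6 °C: 4.7, 0.0, 19.9, 0.0, 16.9, 7.5, 2.5, 18.7, 10.5.
Cumulative: 4.7, 4.7, 24.6, 24.6, 41.5, 49.0, 51.5, 70.2, 80.7.
The total first reaches 50 DD on day 7.

day 7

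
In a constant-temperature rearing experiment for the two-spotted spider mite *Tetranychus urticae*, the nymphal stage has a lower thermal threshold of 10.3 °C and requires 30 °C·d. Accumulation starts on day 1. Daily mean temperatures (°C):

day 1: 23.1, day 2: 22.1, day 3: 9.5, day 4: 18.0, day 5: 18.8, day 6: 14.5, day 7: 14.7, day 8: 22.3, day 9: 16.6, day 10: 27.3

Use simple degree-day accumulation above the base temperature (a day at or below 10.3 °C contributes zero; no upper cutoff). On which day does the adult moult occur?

Daily DD above 10.3 °C: 12.8, 11.8, 0.0, 7.7, 8.5, 4.2, 4.4, 12.0, 6.3, 17.0.
Cumulative: 12.8, 24.6, 24.6, 32.3, 40.8, 45.0, 49.4, 61.4, 67.7, 84.7.
The total first reaches 30 DD on day 4.

day 4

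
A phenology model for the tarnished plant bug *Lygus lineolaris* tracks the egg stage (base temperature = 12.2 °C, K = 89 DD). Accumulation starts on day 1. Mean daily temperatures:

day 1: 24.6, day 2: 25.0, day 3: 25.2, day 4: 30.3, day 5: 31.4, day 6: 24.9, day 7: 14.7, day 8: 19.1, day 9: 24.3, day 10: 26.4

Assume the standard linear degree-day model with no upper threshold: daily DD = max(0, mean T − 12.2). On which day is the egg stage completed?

day 7

Daily DD above 12.2 °C: 12.4, 12.8, 13.0, 18.1, 19.2, 12.7, 2.5, 6.9, 12.1, 14.2.
Cumulative: 12.4, 25.2, 38.2, 56.3, 75.5, 88.2, 90.7, 97.6, 109.7, 123.9.
The total first reaches 89 DD on day 7.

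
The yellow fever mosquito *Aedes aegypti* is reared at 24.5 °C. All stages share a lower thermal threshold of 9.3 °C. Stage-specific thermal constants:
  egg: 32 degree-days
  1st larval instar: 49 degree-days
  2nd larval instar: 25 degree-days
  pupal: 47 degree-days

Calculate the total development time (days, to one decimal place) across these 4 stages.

Daily accumulation at 24.5 °C = 24.5 − 9.3 = 15.2 DD/day.
Total K = 32 + 49 + 25 + 47 = 153 DD.
Total duration = 153 / 15.2 = 10.066 ≈ 10.1 days.

10.1 days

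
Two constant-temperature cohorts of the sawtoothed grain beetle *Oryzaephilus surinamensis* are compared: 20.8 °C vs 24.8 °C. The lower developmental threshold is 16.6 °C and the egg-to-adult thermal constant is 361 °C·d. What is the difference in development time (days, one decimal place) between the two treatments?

At 20.8 °C: 361 / (20.8 − 16.6) = 361 / 4.2 = 85.952 d.
At 24.8 °C: 361 / (24.8 − 16.6) = 361 / 8.2 = 44.024 d.
Difference = |85.952 − 44.024| = 41.928 ≈ 41.9 days.

41.9 days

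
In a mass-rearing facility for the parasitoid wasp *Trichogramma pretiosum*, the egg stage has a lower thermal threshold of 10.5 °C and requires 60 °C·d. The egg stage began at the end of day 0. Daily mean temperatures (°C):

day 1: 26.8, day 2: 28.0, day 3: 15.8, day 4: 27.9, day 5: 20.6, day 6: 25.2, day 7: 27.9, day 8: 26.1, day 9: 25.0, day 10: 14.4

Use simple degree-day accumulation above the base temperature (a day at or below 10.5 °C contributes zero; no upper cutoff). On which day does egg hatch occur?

day 5

Daily DD above 10.5 °C: 16.3, 17.5, 5.3, 17.4, 10.1, 14.7, 17.4, 15.6, 14.5, 3.9.
Cumulative: 16.3, 33.8, 39.1, 56.5, 66.6, 81.3, 98.7, 114.3, 128.8, 132.7.
The total first reaches 60 DD on day 5.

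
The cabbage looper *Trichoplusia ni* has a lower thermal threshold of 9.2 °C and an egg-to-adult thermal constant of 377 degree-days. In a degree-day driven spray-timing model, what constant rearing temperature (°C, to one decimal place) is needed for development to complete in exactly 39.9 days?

18.6 °C

Required daily accumulation = 377 / 39.9 = 9.449 DD/day.
T = T_base + 9.449 = 9.2 + 9.449 = 18.649 ≈ 18.6 °C.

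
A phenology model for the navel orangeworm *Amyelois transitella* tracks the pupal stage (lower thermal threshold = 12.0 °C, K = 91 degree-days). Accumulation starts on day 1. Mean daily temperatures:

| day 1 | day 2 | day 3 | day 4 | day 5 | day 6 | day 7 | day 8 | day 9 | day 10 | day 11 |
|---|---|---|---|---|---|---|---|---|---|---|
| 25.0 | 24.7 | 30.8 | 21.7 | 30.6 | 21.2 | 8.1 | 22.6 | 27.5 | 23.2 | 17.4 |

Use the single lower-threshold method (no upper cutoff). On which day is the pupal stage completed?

day 8

Daily DD above 12.0 °C: 13.0, 12.7, 18.8, 9.7, 18.6, 9.2, 0.0, 10.6, 15.5, 11.2, 5.4.
Cumulative: 13.0, 25.7, 44.5, 54.2, 72.8, 82.0, 82.0, 92.6, 108.1, 119.3, 124.7.
The total first reaches 91 DD on day 8.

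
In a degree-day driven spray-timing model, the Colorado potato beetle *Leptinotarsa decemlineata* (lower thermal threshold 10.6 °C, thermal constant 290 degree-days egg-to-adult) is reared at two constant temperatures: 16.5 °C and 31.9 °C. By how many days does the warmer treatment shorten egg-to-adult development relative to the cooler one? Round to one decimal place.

35.5 days

At 16.5 °C: 290 / (16.5 − 10.6) = 290 / 5.9 = 49.153 d.
At 31.9 °C: 290 / (31.9 − 10.6) = 290 / 21.3 = 13.615 d.
Difference = |49.153 − 13.615| = 35.538 ≈ 35.5 days.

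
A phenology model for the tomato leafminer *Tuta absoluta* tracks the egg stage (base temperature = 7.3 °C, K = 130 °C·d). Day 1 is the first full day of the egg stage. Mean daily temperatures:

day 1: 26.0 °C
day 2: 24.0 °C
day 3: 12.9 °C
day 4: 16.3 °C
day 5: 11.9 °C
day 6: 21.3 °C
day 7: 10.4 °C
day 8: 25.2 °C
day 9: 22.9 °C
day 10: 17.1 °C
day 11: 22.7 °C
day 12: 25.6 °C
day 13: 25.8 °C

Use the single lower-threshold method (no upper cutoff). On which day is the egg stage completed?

Daily DD above 7.3 °C: 18.7, 16.7, 5.6, 9.0, 4.6, 14.0, 3.1, 17.9, 15.6, 9.8, 15.4, 18.3, 18.5.
Cumulative: 18.7, 35.4, 41.0, 50.0, 54.6, 68.6, 71.7, 89.6, 105.2, 115.0, 130.4, 148.7, 167.2.
The total first reaches 130 DD on day 11.

day 11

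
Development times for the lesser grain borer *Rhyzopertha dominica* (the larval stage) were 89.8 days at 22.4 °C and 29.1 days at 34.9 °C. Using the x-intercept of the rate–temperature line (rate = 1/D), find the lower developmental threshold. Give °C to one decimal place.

16.4 °C

Equal thermal constants: D₁(T₁ − T_b) = D₂(T₂ − T_b).
89.8·(22.4 − T_b) = 29.1·(34.9 − T_b)
T_b = (89.8·22.4 − 29.1·34.9) / (89.8 − 29.1) = 995.93 / 60.7 = 16.407 °C ≈ 16.4 °C.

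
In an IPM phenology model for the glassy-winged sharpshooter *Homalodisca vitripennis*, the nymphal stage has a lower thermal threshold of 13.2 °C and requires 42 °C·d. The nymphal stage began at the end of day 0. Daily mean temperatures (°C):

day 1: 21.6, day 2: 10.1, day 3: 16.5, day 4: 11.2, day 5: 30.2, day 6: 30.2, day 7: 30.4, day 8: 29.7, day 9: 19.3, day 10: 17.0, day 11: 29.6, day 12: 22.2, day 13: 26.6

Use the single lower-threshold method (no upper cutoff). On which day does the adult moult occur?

Daily DD above 13.2 °C: 8.4, 0.0, 3.3, 0.0, 17.0, 17.0, 17.2, 16.5, 6.1, 3.8, 16.4, 9.0, 13.4.
Cumulative: 8.4, 8.4, 11.7, 11.7, 28.7, 45.7, 62.9, 79.4, 85.5, 89.3, 105.7, 114.7, 128.1.
The total first reaches 42 DD on day 6.

day 6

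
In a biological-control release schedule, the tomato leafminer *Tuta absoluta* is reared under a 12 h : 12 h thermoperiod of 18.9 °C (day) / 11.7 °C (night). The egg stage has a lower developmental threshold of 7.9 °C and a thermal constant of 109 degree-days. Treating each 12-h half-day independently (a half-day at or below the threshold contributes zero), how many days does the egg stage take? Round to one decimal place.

14.7 days

Day half: max(0, 18.9 − 7.9) × 0.5 = 11.0 × 0.5 = 5.50 DD.
Night half: max(0, 11.7 − 7.9) × 0.5 = 3.8 × 0.5 = 1.90 DD.
Per 24 h: 7.40 DD/day.
Duration = 109 / 7.40 = 14.730 ≈ 14.7 days.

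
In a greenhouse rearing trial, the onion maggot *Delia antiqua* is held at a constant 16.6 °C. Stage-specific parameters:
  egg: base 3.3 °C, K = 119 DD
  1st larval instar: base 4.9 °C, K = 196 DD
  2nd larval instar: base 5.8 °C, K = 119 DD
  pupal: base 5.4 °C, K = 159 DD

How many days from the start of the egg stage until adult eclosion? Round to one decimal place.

egg: 119 / (16.6 − 3.3) = 119 / 13.3 = 8.947 d.
1st larval instar: 196 / (16.6 − 4.9) = 196 / 11.7 = 16.752 d.
2nd larval instar: 119 / (16.6 − 5.8) = 119 / 10.8 = 11.019 d.
pupal: 159 / (16.6 − 5.4) = 159 / 11.2 = 14.196 d.
Sum = 50.914 ≈ 50.9 days.

50.9 days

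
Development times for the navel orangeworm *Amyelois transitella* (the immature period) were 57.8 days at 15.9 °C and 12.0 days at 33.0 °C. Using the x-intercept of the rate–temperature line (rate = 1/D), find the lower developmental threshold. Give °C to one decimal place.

Linear rate model ⇒ the product D·(T − T_b) is constant across temperatures.
57.8·(15.9 − T_b) = 12.0·(33.0 − T_b)
T_b = (57.8·15.9 − 12.0·33.0) / (57.8 − 12.0) = 523.02 / 45.8 = 11.420 °C ≈ 11.4 °C.

11.4 °C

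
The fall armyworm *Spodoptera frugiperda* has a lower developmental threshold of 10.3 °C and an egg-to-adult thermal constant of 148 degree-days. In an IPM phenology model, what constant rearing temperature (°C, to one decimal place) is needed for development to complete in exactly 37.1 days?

14.3 °C

Required daily accumulation = 148 / 37.1 = 3.989 DD/day.
T = T_base + 3.989 = 10.3 + 3.989 = 14.289 ≈ 14.3 °C.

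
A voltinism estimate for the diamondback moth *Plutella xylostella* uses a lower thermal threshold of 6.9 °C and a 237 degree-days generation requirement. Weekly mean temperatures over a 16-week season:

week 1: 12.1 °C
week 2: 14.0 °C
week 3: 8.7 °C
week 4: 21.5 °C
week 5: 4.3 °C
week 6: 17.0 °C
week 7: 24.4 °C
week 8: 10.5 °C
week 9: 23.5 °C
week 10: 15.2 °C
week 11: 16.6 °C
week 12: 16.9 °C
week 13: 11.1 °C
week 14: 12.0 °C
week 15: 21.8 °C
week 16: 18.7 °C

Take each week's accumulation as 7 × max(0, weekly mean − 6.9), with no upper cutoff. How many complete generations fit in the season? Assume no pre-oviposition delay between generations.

4 generations

Weekly DD (7 × max(0, T̄ − 6.9)): 36.4, 49.7, 12.6, 102.2, 0.0, 70.7, 122.5, 25.2, 116.2, 58.1, 67.9, 70.0, 29.4, 35.7, 104.3, 82.6.
Season total = 983.5 DD.
Complete generations = ⌊983.5 / 237⌋ = 4.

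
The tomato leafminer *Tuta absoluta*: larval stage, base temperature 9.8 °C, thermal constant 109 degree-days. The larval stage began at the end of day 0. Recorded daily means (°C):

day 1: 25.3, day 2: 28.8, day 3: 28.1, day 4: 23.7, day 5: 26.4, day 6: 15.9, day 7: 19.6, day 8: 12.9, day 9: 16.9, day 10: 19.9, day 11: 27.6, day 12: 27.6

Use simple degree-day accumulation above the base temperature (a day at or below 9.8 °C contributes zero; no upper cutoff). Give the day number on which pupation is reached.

Daily DD above 9.8 °C: 15.5, 19.0, 18.3, 13.9, 16.6, 6.1, 9.8, 3.1, 7.1, 10.1, 17.8, 17.8.
Cumulative: 15.5, 34.5, 52.8, 66.7, 83.3, 89.4, 99.2, 102.3, 109.4, 119.5, 137.3, 155.1.
The total first reaches 109 DD on day 9.

day 9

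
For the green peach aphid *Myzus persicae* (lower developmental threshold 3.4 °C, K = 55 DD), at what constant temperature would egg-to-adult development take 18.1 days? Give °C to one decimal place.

Required daily accumulation = 55 / 18.1 = 3.039 DD/day.
T = T_base + 3.039 = 3.4 + 3.039 = 6.439 ≈ 6.4 °C.

6.4 °C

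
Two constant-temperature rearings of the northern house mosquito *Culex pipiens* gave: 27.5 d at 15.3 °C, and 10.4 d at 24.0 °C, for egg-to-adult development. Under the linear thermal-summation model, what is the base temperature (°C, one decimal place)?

10.0 °C

Under the model K = D·(T − T_b), so D₁·(T₁ − T_b) = D₂·(T₂ − T_b).
27.5·(15.3 − T_b) = 10.4·(24.0 − T_b)
T_b = (27.5·15.3 − 10.4·24.0) / (27.5 − 10.4) = 171.15 / 17.1 = 10.009 °C ≈ 10.0 °C.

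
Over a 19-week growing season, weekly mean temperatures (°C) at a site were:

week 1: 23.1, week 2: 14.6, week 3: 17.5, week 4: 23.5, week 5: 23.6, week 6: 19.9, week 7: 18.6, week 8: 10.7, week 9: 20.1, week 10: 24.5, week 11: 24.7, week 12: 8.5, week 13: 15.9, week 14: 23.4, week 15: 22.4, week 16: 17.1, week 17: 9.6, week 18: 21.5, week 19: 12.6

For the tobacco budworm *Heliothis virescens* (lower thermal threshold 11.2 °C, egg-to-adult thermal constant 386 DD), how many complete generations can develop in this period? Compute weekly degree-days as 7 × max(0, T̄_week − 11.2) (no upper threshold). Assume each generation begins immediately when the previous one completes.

Weekly DD (7 × max(0, T̄ − 11.2)): 83.3, 23.8, 44.1, 86.1, 86.8, 60.9, 51.8, 0.0, 62.3, 93.1, 94.5, 0.0, 32.9, 85.4, 78.4, 41.3, 0.0, 72.1, 9.8.
Season total = 1006.6 DD.
Complete generations = ⌊1006.6 / 386⌋ = 2.

2 generations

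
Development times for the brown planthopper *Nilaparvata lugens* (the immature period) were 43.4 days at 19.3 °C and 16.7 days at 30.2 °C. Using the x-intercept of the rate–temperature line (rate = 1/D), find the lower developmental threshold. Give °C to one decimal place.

Linear rate model ⇒ the product D·(T − T_b) is constant across temperatures.
43.4·(19.3 − T_b) = 16.7·(30.2 − T_b)
T_b = (43.4·19.3 − 16.7·30.2) / (43.4 − 16.7) = 333.28 / 26.7 = 12.482 °C ≈ 12.5 °C.

12.5 °C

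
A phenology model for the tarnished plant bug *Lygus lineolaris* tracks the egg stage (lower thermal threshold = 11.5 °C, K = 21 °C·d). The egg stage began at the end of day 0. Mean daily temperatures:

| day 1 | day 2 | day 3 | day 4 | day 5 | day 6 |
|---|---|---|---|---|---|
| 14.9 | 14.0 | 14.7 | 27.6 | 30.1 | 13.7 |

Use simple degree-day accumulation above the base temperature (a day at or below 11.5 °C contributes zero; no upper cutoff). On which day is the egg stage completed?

day 4

Daily DD above 11.5 °C: 3.4, 2.5, 3.2, 16.1, 18.6, 2.2.
Cumulative: 3.4, 5.9, 9.1, 25.2, 43.8, 46.0.
The total first reaches 21 DD on day 4.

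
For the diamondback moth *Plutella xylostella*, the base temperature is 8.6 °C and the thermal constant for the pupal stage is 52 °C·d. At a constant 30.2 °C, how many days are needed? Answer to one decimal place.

2.4 days

Daily accumulation = 30.2 − 8.6 = 21.6 DD/day.
Duration = 52 / 21.6 = 2.407 ≈ 2.4 days.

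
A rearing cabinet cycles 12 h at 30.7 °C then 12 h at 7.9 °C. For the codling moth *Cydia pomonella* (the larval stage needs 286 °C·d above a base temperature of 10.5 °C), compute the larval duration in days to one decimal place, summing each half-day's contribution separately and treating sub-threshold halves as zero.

28.3 days

Day half: max(0, 30.7 − 10.5) × 0.5 = 20.2 × 0.5 = 10.10 DD.
Night half: max(0, 7.9 − 10.5) × 0.5 = 0.0 × 0.5 = 0.00 DD.
Per 24 h: 10.10 DD/day.
Duration = 286 / 10.10 = 28.317 ≈ 28.3 days.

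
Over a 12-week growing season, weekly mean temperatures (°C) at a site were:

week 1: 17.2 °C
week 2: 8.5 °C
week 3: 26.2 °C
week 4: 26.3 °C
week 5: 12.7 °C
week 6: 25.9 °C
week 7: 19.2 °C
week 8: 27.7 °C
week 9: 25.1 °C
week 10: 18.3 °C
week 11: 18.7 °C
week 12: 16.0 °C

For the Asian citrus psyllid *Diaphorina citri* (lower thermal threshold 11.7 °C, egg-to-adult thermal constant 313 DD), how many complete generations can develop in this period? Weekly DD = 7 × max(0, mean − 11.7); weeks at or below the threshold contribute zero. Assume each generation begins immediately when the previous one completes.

2 generations

Weekly DD (7 × max(0, T̄ − 11.7)): 38.5, 0.0, 101.5, 102.2, 7.0, 99.4, 52.5, 112.0, 93.8, 46.2, 49.0, 30.1.
Season total = 732.2 DD.
Complete generations = ⌊732.2 / 313⌋ = 2.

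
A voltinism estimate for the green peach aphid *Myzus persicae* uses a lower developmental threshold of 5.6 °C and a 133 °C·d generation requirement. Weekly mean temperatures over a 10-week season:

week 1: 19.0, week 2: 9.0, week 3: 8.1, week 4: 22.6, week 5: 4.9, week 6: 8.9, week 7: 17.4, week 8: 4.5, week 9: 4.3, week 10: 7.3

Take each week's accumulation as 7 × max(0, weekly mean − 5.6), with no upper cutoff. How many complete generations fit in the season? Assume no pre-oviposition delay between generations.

Weekly DD (7 × max(0, T̄ − 5.6)): 93.8, 23.8, 17.5, 119.0, 0.0, 23.1, 82.6, 0.0, 0.0, 11.9.
Season total = 371.7 DD.
Complete generations = ⌊371.7 / 133⌋ = 2.

2 generations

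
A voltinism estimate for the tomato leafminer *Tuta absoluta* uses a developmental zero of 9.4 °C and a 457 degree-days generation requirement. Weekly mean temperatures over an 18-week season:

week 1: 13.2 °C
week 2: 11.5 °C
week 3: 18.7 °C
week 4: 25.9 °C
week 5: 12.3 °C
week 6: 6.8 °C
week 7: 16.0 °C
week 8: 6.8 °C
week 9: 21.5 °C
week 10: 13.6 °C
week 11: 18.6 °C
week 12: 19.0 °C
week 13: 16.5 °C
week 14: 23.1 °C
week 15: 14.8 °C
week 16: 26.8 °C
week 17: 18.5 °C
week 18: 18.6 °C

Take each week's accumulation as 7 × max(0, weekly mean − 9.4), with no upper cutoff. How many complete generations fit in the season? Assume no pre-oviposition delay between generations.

Weekly DD (7 × max(0, T̄ − 9.4)): 26.6, 14.7, 65.1, 115.5, 20.3, 0.0, 46.2, 0.0, 84.7, 29.4, 64.4, 67.2, 49.7, 95.9, 37.8, 121.8, 63.7, 64.4.
Season total = 967.4 DD.
Complete generations = ⌊967.4 / 457⌋ = 2.

2 generations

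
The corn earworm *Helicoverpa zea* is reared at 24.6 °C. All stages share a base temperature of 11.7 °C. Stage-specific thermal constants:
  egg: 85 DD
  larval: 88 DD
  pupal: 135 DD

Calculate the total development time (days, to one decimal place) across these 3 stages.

Daily accumulation at 24.6 °C = 24.6 − 11.7 = 12.9 DD/day.
Total K = 85 + 88 + 135 = 308 DD.
Total duration = 308 / 12.9 = 23.876 ≈ 23.9 days.

23.9 days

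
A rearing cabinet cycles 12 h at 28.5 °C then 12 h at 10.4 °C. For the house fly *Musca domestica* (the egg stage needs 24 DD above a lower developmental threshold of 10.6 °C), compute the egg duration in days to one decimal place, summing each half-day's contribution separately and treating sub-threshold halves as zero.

Day half: max(0, 28.5 − 10.6) × 0.5 = 17.9 × 0.5 = 8.95 DD.
Night half: max(0, 10.4 − 10.6) × 0.5 = 0.0 × 0.5 = 0.00 DD.
Per 24 h: 8.95 DD/day.
Duration = 24 / 8.95 = 2.682 ≈ 2.7 days.

2.7 days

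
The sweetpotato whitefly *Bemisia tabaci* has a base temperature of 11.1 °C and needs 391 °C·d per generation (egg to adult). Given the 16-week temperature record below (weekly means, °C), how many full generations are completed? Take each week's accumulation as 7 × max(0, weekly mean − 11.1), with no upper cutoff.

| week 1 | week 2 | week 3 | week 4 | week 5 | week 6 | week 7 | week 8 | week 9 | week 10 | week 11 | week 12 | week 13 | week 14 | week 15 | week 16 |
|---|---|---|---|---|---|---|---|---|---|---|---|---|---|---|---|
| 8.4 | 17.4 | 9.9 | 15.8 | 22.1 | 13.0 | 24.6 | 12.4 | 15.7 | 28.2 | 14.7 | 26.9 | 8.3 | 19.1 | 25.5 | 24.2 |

Weekly DD (7 × max(0, T̄ − 11.1)): 0.0, 44.1, 0.0, 32.9, 77.0, 13.3, 94.5, 9.1, 32.2, 119.7, 25.2, 110.6, 0.0, 56.0, 100.8, 91.7.
Season total = 807.1 DD.
Complete generations = ⌊807.1 / 391⌋ = 2.

2 generations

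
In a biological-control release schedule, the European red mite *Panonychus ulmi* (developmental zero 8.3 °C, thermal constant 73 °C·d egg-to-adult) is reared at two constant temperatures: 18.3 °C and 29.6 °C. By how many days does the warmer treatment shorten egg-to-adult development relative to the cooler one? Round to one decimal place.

At 18.3 °C: 73 / (18.3 − 8.3) = 73 / 10.0 = 7.300 d.
At 29.6 °C: 73 / (29.6 − 8.3) = 73 / 21.3 = 3.427 d.
Difference = |7.300 − 3.427| = 3.873 ≈ 3.9 days.

3.9 days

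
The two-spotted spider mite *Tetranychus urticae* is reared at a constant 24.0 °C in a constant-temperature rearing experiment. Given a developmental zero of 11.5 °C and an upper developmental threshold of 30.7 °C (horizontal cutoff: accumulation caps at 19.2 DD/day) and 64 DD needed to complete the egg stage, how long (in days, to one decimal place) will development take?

Daily accumulation = 24.0 − 11.5 = 12.5 DD/day.
Duration = 64 / 12.5 = 5.120 ≈ 5.1 days.

5.1 days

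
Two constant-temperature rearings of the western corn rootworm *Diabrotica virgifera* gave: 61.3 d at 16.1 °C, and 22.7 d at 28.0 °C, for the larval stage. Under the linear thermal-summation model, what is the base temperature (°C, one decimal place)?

9.1 °C

Linear rate model ⇒ the product D·(T − T_b) is constant across temperatures.
61.3·(16.1 − T_b) = 22.7·(28.0 − T_b)
T_b = (61.3·16.1 − 22.7·28.0) / (61.3 − 22.7) = 351.33 / 38.6 = 9.102 °C ≈ 9.1 °C.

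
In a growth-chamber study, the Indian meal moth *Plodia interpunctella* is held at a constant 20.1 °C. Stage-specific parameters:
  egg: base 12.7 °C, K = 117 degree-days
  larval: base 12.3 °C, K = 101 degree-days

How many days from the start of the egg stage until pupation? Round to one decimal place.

egg: 117 / (20.1 − 12.7) = 117 / 7.4 = 15.811 d.
larval: 101 / (20.1 − 12.3) = 101 / 7.8 = 12.949 d.
Sum = 28.760 ≈ 28.8 days.

28.8 days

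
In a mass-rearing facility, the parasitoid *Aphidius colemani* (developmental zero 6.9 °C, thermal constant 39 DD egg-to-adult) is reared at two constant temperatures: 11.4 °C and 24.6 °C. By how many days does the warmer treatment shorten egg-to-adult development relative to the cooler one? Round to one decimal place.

6.5 days

At 11.4 °C: 39 / (11.4 − 6.9) = 39 / 4.5 = 8.667 d.
At 24.6 °C: 39 / (24.6 − 6.9) = 39 / 17.7 = 2.203 d.
Difference = |8.667 − 2.203| = 6.463 ≈ 6.5 days.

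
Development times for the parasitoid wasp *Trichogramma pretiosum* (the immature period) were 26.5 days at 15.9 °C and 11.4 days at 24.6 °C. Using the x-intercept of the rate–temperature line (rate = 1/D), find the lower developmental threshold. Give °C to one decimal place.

Linear rate model ⇒ the product D·(T − T_b) is constant across temperatures.
26.5·(15.9 − T_b) = 11.4·(24.6 − T_b)
T_b = (26.5·15.9 − 11.4·24.6) / (26.5 − 11.4) = 140.91 / 15.1 = 9.332 °C ≈ 9.3 °C.

9.3 °C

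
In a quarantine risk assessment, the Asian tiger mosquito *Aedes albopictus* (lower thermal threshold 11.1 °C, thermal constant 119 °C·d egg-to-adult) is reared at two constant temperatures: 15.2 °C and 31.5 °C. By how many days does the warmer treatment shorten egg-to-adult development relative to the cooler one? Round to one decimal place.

At 15.2 °C: 119 / (15.2 − 11.1) = 119 / 4.1 = 29.024 d.
At 31.5 °C: 119 / (31.5 − 11.1) = 119 / 20.4 = 5.833 d.
Difference = |29.024 − 5.833| = 23.191 ≈ 23.2 days.

23.2 days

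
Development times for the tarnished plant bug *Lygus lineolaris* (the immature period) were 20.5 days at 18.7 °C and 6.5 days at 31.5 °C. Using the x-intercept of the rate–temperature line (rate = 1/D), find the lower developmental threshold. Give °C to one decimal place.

Under the model K = D·(T − T_b), so D₁·(T₁ − T_b) = D₂·(T₂ − T_b).
20.5·(18.7 − T_b) = 6.5·(31.5 − T_b)
T_b = (20.5·18.7 − 6.5·31.5) / (20.5 − 6.5) = 178.60 / 14.0 = 12.757 °C ≈ 12.8 °C.

12.8 °C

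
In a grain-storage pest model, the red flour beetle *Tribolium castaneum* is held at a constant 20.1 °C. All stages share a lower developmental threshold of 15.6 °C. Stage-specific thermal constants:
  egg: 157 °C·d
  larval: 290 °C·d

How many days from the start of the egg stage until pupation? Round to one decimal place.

Daily accumulation at 20.1 °C = 20.1 − 15.6 = 4.5 DD/day.
Total K = 157 + 290 = 447 DD.
Total duration = 447 / 4.5 = 99.333 ≈ 99.3 days.

99.3 days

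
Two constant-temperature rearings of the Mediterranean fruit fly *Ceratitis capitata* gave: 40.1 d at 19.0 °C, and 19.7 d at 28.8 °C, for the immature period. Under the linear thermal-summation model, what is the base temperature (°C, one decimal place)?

9.5 °C

Under the model K = D·(T − T_b), so D₁·(T₁ − T_b) = D₂·(T₂ − T_b).
40.1·(19.0 − T_b) = 19.7·(28.8 − T_b)
T_b = (40.1·19.0 − 19.7·28.8) / (40.1 − 19.7) = 194.54 / 20.4 = 9.536 °C ≈ 9.5 °C.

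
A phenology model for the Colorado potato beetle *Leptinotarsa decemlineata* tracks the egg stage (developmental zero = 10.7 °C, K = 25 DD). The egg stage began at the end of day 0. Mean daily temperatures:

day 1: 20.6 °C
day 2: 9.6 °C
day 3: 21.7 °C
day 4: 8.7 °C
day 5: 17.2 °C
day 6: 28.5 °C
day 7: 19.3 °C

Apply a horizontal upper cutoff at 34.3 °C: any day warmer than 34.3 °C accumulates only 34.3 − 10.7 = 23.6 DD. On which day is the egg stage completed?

day 5

Daily DD above 10.7 °C (capped at 23.6): 9.9, 0.0, 11.0, 0.0, 6.5, 17.8, 8.6.
Cumulative: 9.9, 9.9, 20.9, 20.9, 27.4, 45.2, 53.8.
The total first reaches 25 DD on day 5.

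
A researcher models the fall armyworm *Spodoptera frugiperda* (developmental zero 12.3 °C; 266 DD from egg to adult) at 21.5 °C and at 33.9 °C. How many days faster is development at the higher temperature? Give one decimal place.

At 21.5 °C: 266 / (21.5 − 12.3) = 266 / 9.2 = 28.913 d.
At 33.9 °C: 266 / (33.9 − 12.3) = 266 / 21.6 = 12.315 d.
Difference = |28.913 − 12.315| = 16.598 ≈ 16.6 days.

16.6 days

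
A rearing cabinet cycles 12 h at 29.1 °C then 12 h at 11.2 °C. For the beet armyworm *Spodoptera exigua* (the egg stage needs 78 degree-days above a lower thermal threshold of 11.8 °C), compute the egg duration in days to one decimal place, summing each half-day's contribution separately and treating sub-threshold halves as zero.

9.0 days

Day half: max(0, 29.1 − 11.8) × 0.5 = 17.3 × 0.5 = 8.65 DD.
Night half: max(0, 11.2 − 11.8) × 0.5 = 0.0 × 0.5 = 0.00 DD.
Per 24 h: 8.65 DD/day.
Duration = 78 / 8.65 = 9.017 ≈ 9.0 days.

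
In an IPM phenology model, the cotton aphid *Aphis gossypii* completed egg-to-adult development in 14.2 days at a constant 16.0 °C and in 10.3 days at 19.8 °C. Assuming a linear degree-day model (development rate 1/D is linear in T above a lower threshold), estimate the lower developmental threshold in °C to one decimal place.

6.0 °C

Equal thermal constants: D₁(T₁ − T_b) = D₂(T₂ − T_b).
14.2·(16.0 − T_b) = 10.3·(19.8 − T_b)
T_b = (14.2·16.0 − 10.3·19.8) / (14.2 − 10.3) = 23.26 / 3.9 = 5.964 °C ≈ 6.0 °C.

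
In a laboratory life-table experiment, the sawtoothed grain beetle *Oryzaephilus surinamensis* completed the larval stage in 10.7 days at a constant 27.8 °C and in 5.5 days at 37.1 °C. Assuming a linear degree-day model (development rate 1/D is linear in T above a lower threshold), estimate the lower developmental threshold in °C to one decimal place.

18.0 °C

Linear rate model ⇒ the product D·(T − T_b) is constant across temperatures.
10.7·(27.8 − T_b) = 5.5·(37.1 − T_b)
T_b = (10.7·27.8 − 5.5·37.1) / (10.7 − 5.5) = 93.41 / 5.2 = 17.963 °C ≈ 18.0 °C.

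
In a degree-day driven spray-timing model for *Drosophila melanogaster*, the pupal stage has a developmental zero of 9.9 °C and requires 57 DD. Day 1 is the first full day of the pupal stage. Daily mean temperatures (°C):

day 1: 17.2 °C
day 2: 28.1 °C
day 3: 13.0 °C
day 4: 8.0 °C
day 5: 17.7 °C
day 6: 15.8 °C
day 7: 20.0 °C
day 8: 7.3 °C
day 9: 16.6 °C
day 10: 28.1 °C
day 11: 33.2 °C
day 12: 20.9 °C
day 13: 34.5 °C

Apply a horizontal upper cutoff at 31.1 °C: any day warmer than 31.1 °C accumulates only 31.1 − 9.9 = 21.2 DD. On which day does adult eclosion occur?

Daily DD above 9.9 °C (capped at 21.2): 7.3, 18.2, 3.1, 0.0, 7.8, 5.9, 10.1, 0.0, 6.7, 18.2, 21.2, 11.0, 21.2.
Cumulative: 7.3, 25.5, 28.6, 28.6, 36.4, 42.3, 52.4, 52.4, 59.1, 77.3, 98.5, 109.5, 130.7.
The total first reaches 57 DD on day 9.

day 9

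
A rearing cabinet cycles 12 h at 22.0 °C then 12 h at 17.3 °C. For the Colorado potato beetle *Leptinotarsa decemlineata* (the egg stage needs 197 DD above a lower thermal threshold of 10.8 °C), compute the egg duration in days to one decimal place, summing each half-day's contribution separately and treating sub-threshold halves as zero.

22.3 days

Day half: max(0, 22.0 − 10.8) × 0.5 = 11.2 × 0.5 = 5.60 DD.
Night half: max(0, 17.3 − 10.8) × 0.5 = 6.5 × 0.5 = 3.25 DD.
Per 24 h: 8.85 DD/day.
Duration = 197 / 8.85 = 22.260 ≈ 22.3 days.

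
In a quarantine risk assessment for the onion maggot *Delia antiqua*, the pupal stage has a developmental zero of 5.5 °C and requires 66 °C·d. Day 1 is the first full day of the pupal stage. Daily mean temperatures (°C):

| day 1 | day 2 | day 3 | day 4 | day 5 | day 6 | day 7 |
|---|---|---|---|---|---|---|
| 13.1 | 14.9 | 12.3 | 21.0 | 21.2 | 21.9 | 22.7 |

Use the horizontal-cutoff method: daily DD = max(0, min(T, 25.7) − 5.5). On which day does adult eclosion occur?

day 6

Daily DD above 5.5 °C (capped at 20.2): 7.6, 9.4, 6.8, 15.5, 15.7, 16.4, 17.2.
Cumulative: 7.6, 17.0, 23.8, 39.3, 55.0, 71.4, 88.6.
The total first reaches 66 DD on day 6.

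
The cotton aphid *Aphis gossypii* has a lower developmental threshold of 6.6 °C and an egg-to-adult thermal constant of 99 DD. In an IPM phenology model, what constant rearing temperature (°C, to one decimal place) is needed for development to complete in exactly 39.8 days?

9.1 °C

Required daily accumulation = 99 / 39.8 = 2.487 DD/day.
T = T_base + 2.487 = 6.6 + 2.487 = 9.087 ≈ 9.1 °C.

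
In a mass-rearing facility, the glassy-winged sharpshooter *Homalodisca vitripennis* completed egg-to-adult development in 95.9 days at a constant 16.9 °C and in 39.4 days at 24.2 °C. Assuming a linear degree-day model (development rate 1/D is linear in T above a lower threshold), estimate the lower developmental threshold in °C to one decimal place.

11.8 °C

Under the model K = D·(T − T_b), so D₁·(T₁ − T_b) = D₂·(T₂ − T_b).
95.9·(16.9 − T_b) = 39.4·(24.2 − T_b)
T_b = (95.9·16.9 − 39.4·24.2) / (95.9 − 39.4) = 667.23 / 56.5 = 11.809 °C ≈ 11.8 °C.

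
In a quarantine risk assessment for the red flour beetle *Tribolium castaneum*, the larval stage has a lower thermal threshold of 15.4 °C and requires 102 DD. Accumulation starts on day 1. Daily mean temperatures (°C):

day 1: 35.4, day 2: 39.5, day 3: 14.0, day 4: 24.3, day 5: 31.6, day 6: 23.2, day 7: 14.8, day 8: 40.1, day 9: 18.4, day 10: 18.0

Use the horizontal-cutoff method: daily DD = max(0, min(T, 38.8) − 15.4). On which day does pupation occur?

day 9

Daily DD above 15.4 °C (capped at 23.4): 20.0, 23.4, 0.0, 8.9, 16.2, 7.8, 0.0, 23.4, 3.0, 2.6.
Cumulative: 20.0, 43.4, 43.4, 52.3, 68.5, 76.3, 76.3, 99.7, 102.7, 105.3.
The total first reaches 102 DD on day 9.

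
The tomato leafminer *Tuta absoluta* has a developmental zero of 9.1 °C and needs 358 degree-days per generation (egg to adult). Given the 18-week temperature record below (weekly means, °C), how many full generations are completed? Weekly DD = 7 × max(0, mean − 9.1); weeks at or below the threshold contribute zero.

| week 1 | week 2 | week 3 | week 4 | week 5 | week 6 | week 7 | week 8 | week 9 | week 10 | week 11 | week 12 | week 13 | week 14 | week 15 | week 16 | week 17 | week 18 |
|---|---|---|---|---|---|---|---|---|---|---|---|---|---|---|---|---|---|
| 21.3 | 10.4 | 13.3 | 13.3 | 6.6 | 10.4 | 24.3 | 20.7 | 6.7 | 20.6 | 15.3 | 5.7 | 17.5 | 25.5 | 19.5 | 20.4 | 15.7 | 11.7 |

2 generations

Weekly DD (7 × max(0, T̄ − 9.1)): 85.4, 9.1, 29.4, 29.4, 0.0, 9.1, 106.4, 81.2, 0.0, 80.5, 43.4, 0.0, 58.8, 114.8, 72.8, 79.1, 46.2, 18.2.
Season total = 863.8 DD.
Complete generations = ⌊863.8 / 358⌋ = 2.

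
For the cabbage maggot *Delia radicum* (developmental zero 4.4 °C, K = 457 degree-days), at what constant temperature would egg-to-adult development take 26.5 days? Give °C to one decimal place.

21.6 °C

Required daily accumulation = 457 / 26.5 = 17.245 DD/day.
T = T_base + 17.245 = 4.4 + 17.245 = 21.645 ≈ 21.6 °C.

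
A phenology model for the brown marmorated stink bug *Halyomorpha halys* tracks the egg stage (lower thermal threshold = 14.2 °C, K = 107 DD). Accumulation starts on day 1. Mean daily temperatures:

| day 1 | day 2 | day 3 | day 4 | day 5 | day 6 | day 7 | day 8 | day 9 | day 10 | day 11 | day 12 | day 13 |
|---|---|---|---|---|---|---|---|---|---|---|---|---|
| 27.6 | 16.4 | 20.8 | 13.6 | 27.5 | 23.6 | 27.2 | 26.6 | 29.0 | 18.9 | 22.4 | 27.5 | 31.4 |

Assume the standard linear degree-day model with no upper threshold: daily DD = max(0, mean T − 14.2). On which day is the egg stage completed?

day 12

Daily DD above 14.2 °C: 13.4, 2.2, 6.6, 0.0, 13.3, 9.4, 13.0, 12.4, 14.8, 4.7, 8.2, 13.3, 17.2.
Cumulative: 13.4, 15.6, 22.2, 22.2, 35.5, 44.9, 57.9, 70.3, 85.1, 89.8, 98.0, 111.3, 128.5.
The total first reaches 107 DD on day 12.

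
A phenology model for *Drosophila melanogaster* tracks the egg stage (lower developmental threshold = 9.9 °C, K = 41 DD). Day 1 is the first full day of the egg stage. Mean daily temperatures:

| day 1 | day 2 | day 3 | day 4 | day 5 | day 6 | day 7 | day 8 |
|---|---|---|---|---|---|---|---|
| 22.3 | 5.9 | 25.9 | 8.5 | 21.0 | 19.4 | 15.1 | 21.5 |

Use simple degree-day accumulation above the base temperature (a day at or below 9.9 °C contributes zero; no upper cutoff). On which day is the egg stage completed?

day 6

Daily DD above 9.9 °C: 12.4, 0.0, 16.0, 0.0, 11.1, 9.5, 5.2, 11.6.
Cumulative: 12.4, 12.4, 28.4, 28.4, 39.5, 49.0, 54.2, 65.8.
The total first reaches 41 DD on day 6.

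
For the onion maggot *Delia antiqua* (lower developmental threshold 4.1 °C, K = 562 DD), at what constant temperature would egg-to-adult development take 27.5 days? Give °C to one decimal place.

24.5 °C

Required daily accumulation = 562 / 27.5 = 20.436 DD/day.
T = T_base + 20.436 = 4.1 + 20.436 = 24.536 ≈ 24.5 °C.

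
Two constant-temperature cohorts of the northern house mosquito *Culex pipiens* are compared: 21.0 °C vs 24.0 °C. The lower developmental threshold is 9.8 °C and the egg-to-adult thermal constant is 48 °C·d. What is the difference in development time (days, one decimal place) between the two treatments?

At 21.0 °C: 48 / (21.0 − 9.8) = 48 / 11.2 = 4.286 d.
At 24.0 °C: 48 / (24.0 − 9.8) = 48 / 14.2 = 3.380 d.
Difference = |4.286 − 3.380| = 0.905 ≈ 0.9 days.

0.9 days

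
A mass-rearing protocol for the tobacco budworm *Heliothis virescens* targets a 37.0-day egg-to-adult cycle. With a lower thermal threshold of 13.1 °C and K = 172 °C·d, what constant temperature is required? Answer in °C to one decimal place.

Required daily accumulation = 172 / 37.0 = 4.649 DD/day.
T = T_base + 4.649 = 13.1 + 4.649 = 17.749 ≈ 17.7 °C.

17.7 °C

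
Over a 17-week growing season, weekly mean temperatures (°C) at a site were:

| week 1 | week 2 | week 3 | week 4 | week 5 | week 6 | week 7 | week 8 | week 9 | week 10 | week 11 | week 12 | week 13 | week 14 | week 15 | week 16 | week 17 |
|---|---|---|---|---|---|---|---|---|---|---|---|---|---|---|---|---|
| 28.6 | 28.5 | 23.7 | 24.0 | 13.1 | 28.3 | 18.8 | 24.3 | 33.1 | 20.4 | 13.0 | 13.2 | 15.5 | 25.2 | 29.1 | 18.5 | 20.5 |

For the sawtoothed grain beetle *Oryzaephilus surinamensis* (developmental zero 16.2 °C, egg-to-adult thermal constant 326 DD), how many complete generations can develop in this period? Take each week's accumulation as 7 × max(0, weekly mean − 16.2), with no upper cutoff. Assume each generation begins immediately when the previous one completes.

Weekly DD (7 × max(0, T̄ − 16.2)): 86.8, 86.1, 52.5, 54.6, 0.0, 84.7, 18.2, 56.7, 118.3, 29.4, 0.0, 0.0, 0.0, 63.0, 90.3, 16.1, 30.1.
Season total = 786.8 DD.
Complete generations = ⌊786.8 / 326⌋ = 2.

2 generations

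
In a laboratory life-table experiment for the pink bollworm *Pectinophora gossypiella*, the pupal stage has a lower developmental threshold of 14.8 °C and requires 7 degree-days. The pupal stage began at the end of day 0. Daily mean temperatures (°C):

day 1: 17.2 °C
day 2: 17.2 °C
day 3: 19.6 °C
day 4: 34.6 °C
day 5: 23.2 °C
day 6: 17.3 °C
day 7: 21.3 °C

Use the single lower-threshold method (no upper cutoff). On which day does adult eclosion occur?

Daily DD above 14.8 °C: 2.4, 2.4, 4.8, 19.8, 8.4, 2.5, 6.5.
Cumulative: 2.4, 4.8, 9.6, 29.4, 37.8, 40.3, 46.8.
The total first reaches 7 DD on day 3.

day 3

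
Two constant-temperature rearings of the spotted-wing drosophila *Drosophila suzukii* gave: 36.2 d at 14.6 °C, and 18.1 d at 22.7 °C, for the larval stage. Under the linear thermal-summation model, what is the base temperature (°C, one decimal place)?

Under the model K = D·(T − T_b), so D₁·(T₁ − T_b) = D₂·(T₂ − T_b).
36.2·(14.6 − T_b) = 18.1·(22.7 − T_b)
T_b = (36.2·14.6 − 18.1·22.7) / (36.2 − 18.1) = 117.65 / 18.1 = 6.500 °C ≈ 6.5 °C.

6.5 °C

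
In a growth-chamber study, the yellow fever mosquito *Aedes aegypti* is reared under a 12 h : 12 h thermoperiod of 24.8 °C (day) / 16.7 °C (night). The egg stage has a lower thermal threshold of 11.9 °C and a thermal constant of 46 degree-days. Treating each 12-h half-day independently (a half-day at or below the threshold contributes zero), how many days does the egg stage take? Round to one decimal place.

Day half: max(0, 24.8 − 11.9) × 0.5 = 12.9 × 0.5 = 6.45 DD.
Night half: max(0, 16.7 − 11.9) × 0.5 = 4.8 × 0.5 = 2.40 DD.
Per 24 h: 8.85 DD/day.
Duration = 46 / 8.85 = 5.198 ≈ 5.2 days.

5.2 days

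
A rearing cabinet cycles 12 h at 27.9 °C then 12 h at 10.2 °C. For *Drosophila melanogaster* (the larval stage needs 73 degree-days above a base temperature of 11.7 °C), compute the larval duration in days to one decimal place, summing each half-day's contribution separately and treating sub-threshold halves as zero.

Day half: max(0, 27.9 − 11.7) × 0.5 = 16.2 × 0.5 = 8.10 DD.
Night half: max(0, 10.2 − 11.7) × 0.5 = 0.0 × 0.5 = 0.00 DD.
Per 24 h: 8.10 DD/day.
Duration = 73 / 8.10 = 9.012 ≈ 9.0 days.

9.0 days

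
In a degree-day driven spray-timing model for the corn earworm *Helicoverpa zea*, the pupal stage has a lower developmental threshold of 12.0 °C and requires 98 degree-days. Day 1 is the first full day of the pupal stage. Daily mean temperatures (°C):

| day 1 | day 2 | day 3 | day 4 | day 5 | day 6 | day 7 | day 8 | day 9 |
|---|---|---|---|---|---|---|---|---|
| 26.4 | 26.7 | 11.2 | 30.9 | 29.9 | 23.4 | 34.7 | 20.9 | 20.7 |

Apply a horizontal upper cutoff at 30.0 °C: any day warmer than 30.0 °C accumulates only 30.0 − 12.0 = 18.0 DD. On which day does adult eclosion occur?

day 8

Daily DD above 12.0 °C (capped at 18.0): 14.4, 14.7, 0.0, 18.0, 17.9, 11.4, 18.0, 8.9, 8.7.
Cumulative: 14.4, 29.1, 29.1, 47.1, 65.0, 76.4, 94.4, 103.3, 112.0.
The total first reaches 98 DD on day 8.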